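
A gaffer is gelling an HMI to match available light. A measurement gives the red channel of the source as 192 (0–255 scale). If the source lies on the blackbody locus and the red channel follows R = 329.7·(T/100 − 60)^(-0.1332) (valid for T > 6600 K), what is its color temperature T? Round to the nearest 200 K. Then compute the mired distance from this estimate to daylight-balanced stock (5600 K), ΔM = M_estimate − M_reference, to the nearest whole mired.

-94 mireds

(t − 60)^(-0.1332) = 192/329.7 = 0.58235.
t − 60 = 0.58235^(1/-0.1332) = 0.58235^(-7.508) = 57.929, so t = 117.929.
T = 100·t = 11793 K → 11800 K to the nearest 200 K.
M_estimate = 10⁶/11800 = 84.75; M_reference = 10⁶/5600 = 178.57.
ΔM = 84.75 − 178.57 = -93.83 → -94 mireds.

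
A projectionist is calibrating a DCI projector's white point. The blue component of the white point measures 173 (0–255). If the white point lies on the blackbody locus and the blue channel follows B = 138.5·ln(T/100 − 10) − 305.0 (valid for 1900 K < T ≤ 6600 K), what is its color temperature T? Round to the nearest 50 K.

ln(t − 10) = (173 + 305.0) / 138.5 = 3.4513.
t − 10 = e^3.4513 = 31.540, so t = 41.540.
T = 100·t = 4154 K → 4150 K to the nearest 50 K.

4150 K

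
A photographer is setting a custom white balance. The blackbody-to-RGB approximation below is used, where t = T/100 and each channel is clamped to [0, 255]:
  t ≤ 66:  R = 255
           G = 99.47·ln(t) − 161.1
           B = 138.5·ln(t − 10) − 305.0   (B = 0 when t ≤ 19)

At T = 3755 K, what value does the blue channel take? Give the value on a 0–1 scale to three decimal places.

t = 3755/100 = 37.55; the t ≤ 66 branch applies.
B = 138.5·ln(37.55 − 10) − 305.0 = 138.5·ln 27.55 − 305.0 = 138.5·3.3160 − 305.0 = 154.266.
On a 0–1 scale: 154.266/255 = 0.6050 → 0.605.

0.605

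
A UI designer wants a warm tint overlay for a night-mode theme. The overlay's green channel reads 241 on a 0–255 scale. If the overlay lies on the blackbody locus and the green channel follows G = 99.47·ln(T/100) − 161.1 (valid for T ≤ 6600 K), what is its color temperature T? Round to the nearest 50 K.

ln t = (241 + 161.1) / 99.47 = 4.0424.
t = e^4.0424 = 56.964.
T = 100·t = 5696 K → 5700 K to the nearest 50 K.

5700 K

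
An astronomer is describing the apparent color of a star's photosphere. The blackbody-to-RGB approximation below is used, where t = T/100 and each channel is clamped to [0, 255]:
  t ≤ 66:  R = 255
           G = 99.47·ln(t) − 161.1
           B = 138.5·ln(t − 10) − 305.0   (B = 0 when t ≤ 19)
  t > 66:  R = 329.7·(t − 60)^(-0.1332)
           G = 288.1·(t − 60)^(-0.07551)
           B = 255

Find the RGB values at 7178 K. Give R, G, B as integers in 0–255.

R=237, G=239, B=255

t = 7178/100 = 71.78; the t > 66 branch applies.
R = 329.7·(71.78 − 60)^(-0.1332) = 329.7·11.78^(-0.1332) = 329.7·0.71998 = 237.379.
G = 288.1·(71.78 − 60)^(-0.07551) = 288.1·11.78^(-0.07551) = 288.1·0.83008 = 239.145.
B = 255 by definition for t > 66.
Rounded: (237, 239, 255).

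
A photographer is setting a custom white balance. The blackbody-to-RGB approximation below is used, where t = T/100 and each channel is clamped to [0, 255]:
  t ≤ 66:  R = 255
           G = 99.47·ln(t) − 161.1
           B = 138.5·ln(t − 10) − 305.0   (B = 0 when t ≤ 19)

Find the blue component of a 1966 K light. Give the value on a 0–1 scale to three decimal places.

t = 1966/100 = 19.66; the t ≤ 66 branch applies.
B = 138.5·ln(19.66 − 10) − 305.0 = 138.5·ln 9.66 − 305.0 = 138.5·2.2680 − 305.0 = 9.117.
On a 0–1 scale: 9.117/255 = 0.0358 → 0.036.

0.036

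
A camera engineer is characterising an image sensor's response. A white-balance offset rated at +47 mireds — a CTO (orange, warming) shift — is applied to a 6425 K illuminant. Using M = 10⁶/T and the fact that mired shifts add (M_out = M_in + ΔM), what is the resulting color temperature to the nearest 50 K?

M_in = 10⁶/6425 = 155.64 mireds.
M_out = 155.64 + (+47) = 202.64 mireds.
T_out = 10⁶/202.64 = 4934.8 K → 4950 K.

4950 K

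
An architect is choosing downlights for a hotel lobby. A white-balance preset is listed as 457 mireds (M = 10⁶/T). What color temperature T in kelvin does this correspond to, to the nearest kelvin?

2188 K

T = 10⁶ / 457 = 2188.18 K → 2188 K.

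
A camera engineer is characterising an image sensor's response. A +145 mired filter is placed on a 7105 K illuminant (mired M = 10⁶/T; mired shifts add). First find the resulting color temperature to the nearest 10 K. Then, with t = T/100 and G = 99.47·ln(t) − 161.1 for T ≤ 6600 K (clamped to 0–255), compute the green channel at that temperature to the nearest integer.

193

M_in = 10⁶/7105 = 140.75; M_out = 140.75 + (+145) = 285.75.
T_out = 10⁶/285.75 = 3499.6 K → 3500 K; t = 35.
G = 99.47·ln 35 − 161.1 = 99.47·3.5553 − 161.1 = 192.550.
Rounded: 193.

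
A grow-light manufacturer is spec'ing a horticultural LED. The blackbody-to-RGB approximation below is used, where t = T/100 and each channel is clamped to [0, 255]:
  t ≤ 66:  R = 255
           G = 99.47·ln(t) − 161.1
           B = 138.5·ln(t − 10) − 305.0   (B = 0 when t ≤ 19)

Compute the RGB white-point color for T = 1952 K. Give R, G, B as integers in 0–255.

R=255, G=134, B=7

t = 1952/100 = 19.52; the t ≤ 66 branch applies.
R = 255 by definition for t ≤ 66.
G = 99.47·ln 19.52 − 161.1 = 99.47·2.9714 − 161.1 = 134.469.
B = 138.5·ln(19.52 − 10) − 305.0 = 138.5·ln 9.52 − 305.0 = 138.5·2.2534 − 305.0 = 7.095.
Rounded: (255, 134, 7).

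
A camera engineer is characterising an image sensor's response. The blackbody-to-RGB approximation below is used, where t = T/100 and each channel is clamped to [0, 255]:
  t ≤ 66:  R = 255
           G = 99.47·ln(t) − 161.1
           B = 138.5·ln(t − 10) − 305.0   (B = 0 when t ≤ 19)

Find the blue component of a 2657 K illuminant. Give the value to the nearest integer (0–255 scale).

t = 2657/100 = 26.57; the t ≤ 66 branch applies.
B = 138.5·ln(26.57 − 10) − 305.0 = 138.5·ln 16.57 − 305.0 = 138.5·2.8076 − 305.0 = 83.852.
Rounded: 84.

84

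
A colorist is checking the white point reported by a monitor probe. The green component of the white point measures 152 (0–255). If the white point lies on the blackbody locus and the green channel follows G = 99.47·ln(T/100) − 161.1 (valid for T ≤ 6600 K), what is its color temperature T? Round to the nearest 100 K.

ln t = (152 + 161.1) / 99.47 = 3.1477.
t = e^3.1477 = 23.282.
T = 100·t = 2328 K → 2300 K to the nearest 100 K.

2300 K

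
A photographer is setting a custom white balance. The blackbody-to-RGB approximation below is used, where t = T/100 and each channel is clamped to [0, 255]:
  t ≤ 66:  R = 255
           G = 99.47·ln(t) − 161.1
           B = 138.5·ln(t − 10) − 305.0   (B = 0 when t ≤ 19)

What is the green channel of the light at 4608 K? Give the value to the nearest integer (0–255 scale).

220

t = 4608/100 = 46.08; the t ≤ 66 branch applies.
G = 99.47·ln 46.08 − 161.1 = 99.47·3.8304 − 161.1 = 219.908.
Rounded: 220.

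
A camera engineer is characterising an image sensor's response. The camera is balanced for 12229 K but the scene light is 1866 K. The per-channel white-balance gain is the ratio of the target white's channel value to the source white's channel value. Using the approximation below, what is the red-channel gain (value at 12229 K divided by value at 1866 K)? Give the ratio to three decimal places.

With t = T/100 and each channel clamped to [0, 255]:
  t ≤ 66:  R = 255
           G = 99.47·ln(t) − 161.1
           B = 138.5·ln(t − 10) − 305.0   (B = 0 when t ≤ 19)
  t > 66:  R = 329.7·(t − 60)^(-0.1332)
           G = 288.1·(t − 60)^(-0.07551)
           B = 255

0.746

At 1866 K (t = 18.66):
  R = 255 by definition for t ≤ 66.
At 12229 K (t = 122.29):
  R = 329.7·(122.29 − 60)^(-0.1332) = 329.7·62.29^(-0.1332) = 329.7·0.57674 = 190.153.
Gain = 190.153 / 255.000 = 0.7457 → 0.746.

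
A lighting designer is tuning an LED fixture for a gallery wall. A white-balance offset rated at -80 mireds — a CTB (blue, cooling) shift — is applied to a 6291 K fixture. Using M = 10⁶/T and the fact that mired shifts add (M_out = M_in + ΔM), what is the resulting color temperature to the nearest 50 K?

M_in = 10⁶/6291 = 158.96 mireds.
M_out = 158.96 + (-80) = 78.96 mireds.
T_out = 10⁶/78.96 = 12665.1 K → 12650 K.

12650 K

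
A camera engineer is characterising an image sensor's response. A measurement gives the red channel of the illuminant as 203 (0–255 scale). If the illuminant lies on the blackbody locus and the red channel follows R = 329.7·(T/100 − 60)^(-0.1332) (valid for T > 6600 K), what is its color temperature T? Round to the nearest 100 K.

(t − 60)^(-0.1332) = 203/329.7 = 0.61571.
t − 60 = 0.61571^(1/-0.1332) = 0.61571^(-7.508) = 38.129, so t = 98.129.
T = 100·t = 9813 K → 9800 K to the nearest 100 K.

9800 K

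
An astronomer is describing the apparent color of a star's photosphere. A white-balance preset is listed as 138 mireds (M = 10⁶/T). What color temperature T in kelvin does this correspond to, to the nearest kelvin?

T = 10⁶ / 138 = 7246.38 K → 7246 K.

7246 K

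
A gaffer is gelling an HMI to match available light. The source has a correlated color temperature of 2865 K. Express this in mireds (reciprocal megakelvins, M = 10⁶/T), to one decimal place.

349.0 mireds

M = 10⁶ / 2865 = 349.040 → 349.0 mireds.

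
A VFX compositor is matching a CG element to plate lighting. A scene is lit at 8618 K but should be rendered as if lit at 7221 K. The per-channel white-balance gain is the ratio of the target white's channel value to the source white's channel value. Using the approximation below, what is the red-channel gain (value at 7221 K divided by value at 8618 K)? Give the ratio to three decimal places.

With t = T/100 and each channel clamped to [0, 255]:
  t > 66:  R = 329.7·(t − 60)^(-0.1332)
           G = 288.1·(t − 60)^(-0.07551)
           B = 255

At 8618 K (t = 86.18):
  R = 329.7·(86.18 − 60)^(-0.1332) = 329.7·26.18^(-0.1332) = 329.7·0.64733 = 213.425.
At 7221 K (t = 72.21):
  R = 329.7·(72.21 − 60)^(-0.1332) = 329.7·12.21^(-0.1332) = 329.7·0.71655 = 236.248.
Gain = 236.248 / 213.425 = 1.1069 → 1.107.

1.107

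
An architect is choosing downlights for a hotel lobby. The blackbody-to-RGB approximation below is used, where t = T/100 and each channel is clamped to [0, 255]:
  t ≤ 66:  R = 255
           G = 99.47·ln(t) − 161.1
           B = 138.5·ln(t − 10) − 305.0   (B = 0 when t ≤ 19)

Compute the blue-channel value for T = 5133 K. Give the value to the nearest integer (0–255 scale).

210

t = 5133/100 = 51.33; the t ≤ 66 branch applies.
B = 138.5·ln(51.33 − 10) − 305.0 = 138.5·ln 41.33 − 305.0 = 138.5·3.7216 − 305.0 = 210.440.
Rounded: 210.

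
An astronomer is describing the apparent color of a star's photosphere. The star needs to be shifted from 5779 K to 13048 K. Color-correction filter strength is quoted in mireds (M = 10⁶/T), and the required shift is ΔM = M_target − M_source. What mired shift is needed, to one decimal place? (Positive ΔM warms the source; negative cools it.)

-96.4 mireds

M_source = 10⁶/5779 = 173.040; M_target = 10⁶/13048 = 76.640.
ΔM = 76.640 − 173.040 = -96.400 → -96.4 mireds, a cooling shift.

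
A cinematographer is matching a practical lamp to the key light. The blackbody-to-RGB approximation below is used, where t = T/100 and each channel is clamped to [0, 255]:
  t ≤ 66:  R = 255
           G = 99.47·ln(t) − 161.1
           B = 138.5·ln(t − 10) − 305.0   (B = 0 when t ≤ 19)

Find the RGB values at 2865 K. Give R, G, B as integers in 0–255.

R=255, G=173, B=100

t = 2865/100 = 28.65; the t ≤ 66 branch applies.
R = 255 by definition for t ≤ 66.
G = 99.47·ln 28.65 − 161.1 = 99.47·3.3552 − 161.1 = 172.637.
B = 138.5·ln(28.65 − 10) − 305.0 = 138.5·ln 18.65 − 305.0 = 138.5·2.9258 − 305.0 = 100.230.
Rounded: (255, 173, 100).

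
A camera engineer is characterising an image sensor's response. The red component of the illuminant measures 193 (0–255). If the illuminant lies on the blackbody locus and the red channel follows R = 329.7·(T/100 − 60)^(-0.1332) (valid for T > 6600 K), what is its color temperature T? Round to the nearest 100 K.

11600 K

(t − 60)^(-0.1332) = 193/329.7 = 0.58538.
t − 60 = 0.58538^(1/-0.1332) = 0.58538^(-7.508) = 55.713, so t = 115.713.
T = 100·t = 11571 K → 11600 K to the nearest 100 K.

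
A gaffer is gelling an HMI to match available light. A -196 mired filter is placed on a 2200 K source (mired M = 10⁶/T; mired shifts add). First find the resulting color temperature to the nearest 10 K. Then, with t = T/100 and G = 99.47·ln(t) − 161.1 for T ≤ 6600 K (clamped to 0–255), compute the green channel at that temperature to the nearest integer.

M_in = 10⁶/2200 = 454.55; M_out = 454.55 + (-196) = 258.55.
T_out = 10⁶/258.55 = 3867.8 K → 3870 K; t = 38.7.
G = 99.47·ln 38.7 − 161.1 = 99.47·3.6558 − 161.1 = 202.546.
Rounded: 203.

203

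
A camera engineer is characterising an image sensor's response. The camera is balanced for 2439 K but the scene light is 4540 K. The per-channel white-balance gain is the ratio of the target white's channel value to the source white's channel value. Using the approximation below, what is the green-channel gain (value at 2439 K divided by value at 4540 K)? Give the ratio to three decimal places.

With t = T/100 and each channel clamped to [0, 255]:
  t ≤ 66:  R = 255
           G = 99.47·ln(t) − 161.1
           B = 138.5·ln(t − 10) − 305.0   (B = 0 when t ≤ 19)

0.717

At 4540 K (t = 45.4):
  G = 99.47·ln 45.4 − 161.1 = 99.47·3.8155 − 161.1 = 218.429.
At 2439 K (t = 24.39):
  G = 99.47·ln 24.39 − 161.1 = 99.47·3.1942 − 161.1 = 156.624.
Gain = 156.624 / 218.429 = 0.7170 → 0.717.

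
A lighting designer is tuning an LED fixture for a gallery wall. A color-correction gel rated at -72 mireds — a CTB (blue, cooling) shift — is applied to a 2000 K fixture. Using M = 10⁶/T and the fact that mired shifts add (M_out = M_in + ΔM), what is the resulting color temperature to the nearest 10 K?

2340 K

M_in = 10⁶/2000 = 500.00 mireds.
M_out = 500.00 + (-72) = 428.00 mireds.
T_out = 10⁶/428.00 = 2336.4 K → 2340 K.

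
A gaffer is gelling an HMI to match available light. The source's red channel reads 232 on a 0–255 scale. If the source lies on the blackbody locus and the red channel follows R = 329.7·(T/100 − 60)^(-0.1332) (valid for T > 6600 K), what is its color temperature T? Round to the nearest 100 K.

(t − 60)^(-0.1332) = 232/329.7 = 0.70367.
t − 60 = 0.70367^(1/-0.1332) = 0.70367^(-7.508) = 13.992, so t = 73.992.
T = 100·t = 7399 K → 7400 K to the nearest 100 K.

7400 K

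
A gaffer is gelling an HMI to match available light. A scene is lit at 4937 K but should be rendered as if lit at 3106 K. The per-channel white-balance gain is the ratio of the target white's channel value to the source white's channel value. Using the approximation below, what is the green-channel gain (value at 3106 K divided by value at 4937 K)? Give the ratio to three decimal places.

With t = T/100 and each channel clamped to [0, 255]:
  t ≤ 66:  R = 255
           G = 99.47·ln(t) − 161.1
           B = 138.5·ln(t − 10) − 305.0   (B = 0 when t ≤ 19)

0.797

At 4937 K (t = 49.37):
  G = 99.47·ln 49.37 − 161.1 = 99.47·3.8993 − 161.1 = 226.768.
At 3106 K (t = 31.06):
  G = 99.47·ln 31.06 − 161.1 = 99.47·3.4359 − 161.1 = 180.671.
Gain = 180.671 / 226.768 = 0.7967 → 0.797.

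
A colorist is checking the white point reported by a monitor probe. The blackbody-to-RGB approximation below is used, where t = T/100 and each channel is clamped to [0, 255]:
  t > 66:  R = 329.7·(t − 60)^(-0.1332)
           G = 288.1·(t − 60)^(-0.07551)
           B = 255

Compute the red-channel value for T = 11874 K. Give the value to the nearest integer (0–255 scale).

t = 11874/100 = 118.74; the t > 66 branch applies.
R = 329.7·(118.74 − 60)^(-0.1332) = 329.7·58.74^(-0.1332) = 329.7·0.58127 = 191.645.
Rounded: 192.

192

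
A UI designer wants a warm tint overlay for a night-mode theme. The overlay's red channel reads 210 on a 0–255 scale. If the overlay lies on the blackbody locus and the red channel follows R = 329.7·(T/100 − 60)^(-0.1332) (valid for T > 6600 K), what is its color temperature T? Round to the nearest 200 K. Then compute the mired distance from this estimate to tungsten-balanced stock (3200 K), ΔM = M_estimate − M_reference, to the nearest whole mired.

(t − 60)^(-0.1332) = 210/329.7 = 0.63694.
t − 60 = 0.63694^(1/-0.1332) = 0.63694^(-7.508) = 29.561, so t = 89.561.
T = 100·t = 8956 K → 9000 K to the nearest 200 K.
M_estimate = 10⁶/9000 = 111.11; M_reference = 10⁶/3200 = 312.50.
ΔM = 111.11 − 312.50 = -201.39 → -201 mireds.

-201 mireds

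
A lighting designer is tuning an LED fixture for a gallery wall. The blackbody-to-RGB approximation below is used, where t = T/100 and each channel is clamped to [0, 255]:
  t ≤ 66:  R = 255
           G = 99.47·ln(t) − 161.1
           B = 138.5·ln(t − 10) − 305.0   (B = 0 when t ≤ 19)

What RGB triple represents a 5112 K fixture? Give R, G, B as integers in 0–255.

t = 5112/100 = 51.12; the t ≤ 66 branch applies.
R = 255 by definition for t ≤ 66.
G = 99.47·ln 51.12 − 161.1 = 99.47·3.9342 − 161.1 = 230.232.
B = 138.5·ln(51.12 − 10) − 305.0 = 138.5·ln 41.12 − 305.0 = 138.5·3.7165 − 305.0 = 209.735.
Rounded: (255, 230, 210).

R=255, G=230, B=210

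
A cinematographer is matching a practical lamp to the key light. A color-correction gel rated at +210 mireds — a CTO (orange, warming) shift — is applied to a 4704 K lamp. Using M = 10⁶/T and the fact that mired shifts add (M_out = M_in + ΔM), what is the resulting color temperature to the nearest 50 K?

2350 K

M_in = 10⁶/4704 = 212.59 mireds.
M_out = 212.59 + (+210) = 422.59 mireds.
T_out = 10⁶/422.59 = 2366.4 K → 2350 K.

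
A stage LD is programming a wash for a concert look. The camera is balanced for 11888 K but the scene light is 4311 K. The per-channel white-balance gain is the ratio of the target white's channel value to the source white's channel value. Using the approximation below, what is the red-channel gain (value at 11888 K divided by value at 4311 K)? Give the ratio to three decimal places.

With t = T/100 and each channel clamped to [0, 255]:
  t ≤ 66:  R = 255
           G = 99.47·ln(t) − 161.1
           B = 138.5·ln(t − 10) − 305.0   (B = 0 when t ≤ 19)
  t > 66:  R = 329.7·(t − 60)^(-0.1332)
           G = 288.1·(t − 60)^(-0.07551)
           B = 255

0.751

At 4311 K (t = 43.11):
  R = 255 by definition for t ≤ 66.
At 11888 K (t = 118.88):
  R = 329.7·(118.88 − 60)^(-0.1332) = 329.7·58.88^(-0.1332) = 329.7·0.58109 = 191.584.
Gain = 191.584 / 255.000 = 0.7513 → 0.751.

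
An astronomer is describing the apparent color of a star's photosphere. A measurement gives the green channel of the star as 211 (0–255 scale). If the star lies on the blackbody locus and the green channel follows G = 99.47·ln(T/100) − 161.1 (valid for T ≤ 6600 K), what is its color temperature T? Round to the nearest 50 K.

ln t = (211 + 161.1) / 99.47 = 3.7408.
t = e^3.7408 = 42.133.
T = 100·t = 4213 K → 4200 K to the nearest 50 K.

4200 K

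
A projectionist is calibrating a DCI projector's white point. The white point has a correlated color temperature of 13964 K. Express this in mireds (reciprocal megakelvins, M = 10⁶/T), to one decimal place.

M = 10⁶ / 13964 = 71.613 → 71.6 mireds.

71.6 mireds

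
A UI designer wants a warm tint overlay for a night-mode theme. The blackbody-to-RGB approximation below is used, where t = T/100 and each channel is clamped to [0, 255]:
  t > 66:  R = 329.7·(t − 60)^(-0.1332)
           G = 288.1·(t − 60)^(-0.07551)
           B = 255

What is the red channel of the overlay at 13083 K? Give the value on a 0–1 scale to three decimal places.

t = 13083/100 = 130.83; the t > 66 branch applies.
R = 329.7·(130.83 − 60)^(-0.1332) = 329.7·70.83^(-0.1332) = 329.7·0.56696 = 186.926.
On a 0–1 scale: 186.926/255 = 0.7330 → 0.733.

0.733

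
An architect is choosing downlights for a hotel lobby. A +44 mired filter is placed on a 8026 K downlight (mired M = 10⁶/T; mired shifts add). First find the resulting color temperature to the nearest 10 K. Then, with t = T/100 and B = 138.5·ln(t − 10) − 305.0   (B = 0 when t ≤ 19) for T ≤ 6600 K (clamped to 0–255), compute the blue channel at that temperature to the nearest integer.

235

M_in = 10⁶/8026 = 124.60; M_out = 124.60 + (+44) = 168.60.
T_out = 10⁶/168.60 = 5931.4 K → 5930 K; t = 59.3.
B = 138.5·ln(59.3 − 10) − 305.0 = 138.5·ln 49.3 − 305.0 = 138.5·3.8979 − 305.0 = 234.862.
Rounded: 235.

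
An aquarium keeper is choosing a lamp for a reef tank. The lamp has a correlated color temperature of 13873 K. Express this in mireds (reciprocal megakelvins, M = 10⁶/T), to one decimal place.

M = 10⁶ / 13873 = 72.082 → 72.1 mireds.

72.1 mireds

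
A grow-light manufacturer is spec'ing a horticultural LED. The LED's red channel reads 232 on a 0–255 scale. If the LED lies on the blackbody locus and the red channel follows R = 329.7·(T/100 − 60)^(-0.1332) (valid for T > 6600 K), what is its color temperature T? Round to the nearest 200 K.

(t − 60)^(-0.1332) = 232/329.7 = 0.70367.
t − 60 = 0.70367^(1/-0.1332) = 0.70367^(-7.508) = 13.992, so t = 73.992.
T = 100·t = 7399 K → 7400 K to the nearest 200 K.

7400 K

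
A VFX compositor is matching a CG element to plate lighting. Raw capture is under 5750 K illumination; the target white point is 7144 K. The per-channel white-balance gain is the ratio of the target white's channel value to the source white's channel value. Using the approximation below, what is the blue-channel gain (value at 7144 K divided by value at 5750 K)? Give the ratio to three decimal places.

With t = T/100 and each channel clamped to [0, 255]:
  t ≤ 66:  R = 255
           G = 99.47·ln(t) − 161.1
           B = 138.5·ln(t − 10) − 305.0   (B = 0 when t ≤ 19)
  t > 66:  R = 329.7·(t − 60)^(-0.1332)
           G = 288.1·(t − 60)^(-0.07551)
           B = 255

1.110

At 5750 K (t = 57.5):
  B = 138.5·ln(57.5 − 10) − 305.0 = 138.5·ln 47.5 − 305.0 = 138.5·3.8607 − 305.0 = 229.711.
At 7144 K (t = 71.44):
  B = 255 by definition for t > 66.
Gain = 255.000 / 229.711 = 1.1101 → 1.110.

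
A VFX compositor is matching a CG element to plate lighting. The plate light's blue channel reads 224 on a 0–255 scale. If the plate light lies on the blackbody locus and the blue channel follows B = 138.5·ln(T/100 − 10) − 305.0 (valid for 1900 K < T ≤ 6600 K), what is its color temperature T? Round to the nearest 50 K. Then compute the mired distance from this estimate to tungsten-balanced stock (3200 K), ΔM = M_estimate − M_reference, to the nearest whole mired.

ln(t − 10) = (224 + 305.0) / 138.5 = 3.8195.
t − 10 = e^3.8195 = 45.581, so t = 55.581.
T = 100·t = 5558 K → 5550 K to the nearest 50 K.
M_estimate = 10⁶/5550 = 180.18; M_reference = 10⁶/3200 = 312.50.
ΔM = 180.18 − 312.50 = -132.32 → -132 mireds.

-132 mireds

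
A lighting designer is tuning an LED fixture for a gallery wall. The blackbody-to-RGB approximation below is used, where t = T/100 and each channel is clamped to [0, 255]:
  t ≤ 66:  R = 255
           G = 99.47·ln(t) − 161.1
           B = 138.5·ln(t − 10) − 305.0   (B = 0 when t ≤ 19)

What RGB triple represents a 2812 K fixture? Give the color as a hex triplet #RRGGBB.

#FFAB60

t = 2812/100 = 28.12; the t ≤ 66 branch applies.
R = 255 by definition for t ≤ 66.
G = 99.47·ln 28.12 − 161.1 = 99.47·3.3365 − 161.1 = 170.780.
B = 138.5·ln(28.12 − 10) − 305.0 = 138.5·ln 18.12 − 305.0 = 138.5·2.8970 − 305.0 = 96.237.
Rounded: (255, 171, 96).
In hex: #FFAB60.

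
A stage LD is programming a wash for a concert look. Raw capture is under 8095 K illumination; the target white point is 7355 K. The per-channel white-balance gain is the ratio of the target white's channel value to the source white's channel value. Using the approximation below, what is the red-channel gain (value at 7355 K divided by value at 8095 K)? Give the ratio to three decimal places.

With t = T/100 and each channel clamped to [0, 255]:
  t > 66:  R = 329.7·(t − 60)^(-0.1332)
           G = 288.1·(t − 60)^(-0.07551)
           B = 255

At 8095 K (t = 80.95):
  R = 329.7·(80.95 − 60)^(-0.1332) = 329.7·20.95^(-0.1332) = 329.7·0.66683 = 219.855.
At 7355 K (t = 73.55):
  R = 329.7·(73.55 − 60)^(-0.1332) = 329.7·13.55^(-0.1332) = 329.7·0.70668 = 232.994.
Gain = 232.994 / 219.855 = 1.0598 → 1.060.

1.060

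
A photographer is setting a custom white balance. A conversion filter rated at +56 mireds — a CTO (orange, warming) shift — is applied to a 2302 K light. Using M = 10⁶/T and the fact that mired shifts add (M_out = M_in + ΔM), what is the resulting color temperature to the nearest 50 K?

2050 K

M_in = 10⁶/2302 = 434.40 mireds.
M_out = 434.40 + (+56) = 490.40 mireds.
T_out = 10⁶/490.40 = 2039.1 K → 2050 K.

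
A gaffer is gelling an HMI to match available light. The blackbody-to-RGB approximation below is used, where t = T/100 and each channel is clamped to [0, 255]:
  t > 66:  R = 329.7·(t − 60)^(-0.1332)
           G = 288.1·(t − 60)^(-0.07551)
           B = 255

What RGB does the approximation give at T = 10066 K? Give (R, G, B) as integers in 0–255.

(201, 218, 255)

t = 10066/100 = 100.66; the t > 66 branch applies.
R = 329.7·(100.66 − 60)^(-0.1332) = 329.7·40.66^(-0.1332) = 329.7·0.61046 = 201.269.
G = 288.1·(100.66 − 60)^(-0.07551) = 288.1·40.66^(-0.07551) = 288.1·0.75595 = 217.789.
B = 255 by definition for t > 66.
Rounded: (201, 218, 255).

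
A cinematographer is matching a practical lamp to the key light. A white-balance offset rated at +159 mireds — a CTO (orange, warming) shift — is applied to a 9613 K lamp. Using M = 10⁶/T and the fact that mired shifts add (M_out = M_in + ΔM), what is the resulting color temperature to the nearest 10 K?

M_in = 10⁶/9613 = 104.03 mireds.
M_out = 104.03 + (+159) = 263.03 mireds.
T_out = 10⁶/263.03 = 3801.9 K → 3800 K.

3800 K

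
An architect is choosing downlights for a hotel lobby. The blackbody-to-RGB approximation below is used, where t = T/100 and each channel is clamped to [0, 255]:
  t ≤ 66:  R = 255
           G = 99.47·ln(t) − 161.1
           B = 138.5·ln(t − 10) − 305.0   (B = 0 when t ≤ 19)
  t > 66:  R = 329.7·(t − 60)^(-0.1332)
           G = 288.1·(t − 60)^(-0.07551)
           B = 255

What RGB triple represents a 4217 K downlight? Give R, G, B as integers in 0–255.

t = 4217/100 = 42.17; the t ≤ 66 branch applies.
R = 255 by definition for t ≤ 66.
G = 99.47·ln 42.17 − 161.1 = 99.47·3.7417 − 161.1 = 211.088.
B = 138.5·ln(42.17 − 10) − 305.0 = 138.5·ln 32.17 − 305.0 = 138.5·3.4710 − 305.0 = 175.738.
Rounded: (255, 211, 176).

R=255, G=211, B=176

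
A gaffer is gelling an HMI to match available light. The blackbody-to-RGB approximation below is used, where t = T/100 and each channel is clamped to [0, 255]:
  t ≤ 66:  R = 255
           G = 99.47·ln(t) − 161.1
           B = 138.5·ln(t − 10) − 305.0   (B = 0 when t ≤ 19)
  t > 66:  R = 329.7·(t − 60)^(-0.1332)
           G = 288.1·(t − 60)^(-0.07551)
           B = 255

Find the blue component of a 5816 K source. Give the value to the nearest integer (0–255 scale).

t = 5816/100 = 58.16; the t ≤ 66 branch applies.
B = 138.5·ln(58.16 − 10) − 305.0 = 138.5·ln 48.16 − 305.0 = 138.5·3.8745 − 305.0 = 231.622.
Rounded: 232.

232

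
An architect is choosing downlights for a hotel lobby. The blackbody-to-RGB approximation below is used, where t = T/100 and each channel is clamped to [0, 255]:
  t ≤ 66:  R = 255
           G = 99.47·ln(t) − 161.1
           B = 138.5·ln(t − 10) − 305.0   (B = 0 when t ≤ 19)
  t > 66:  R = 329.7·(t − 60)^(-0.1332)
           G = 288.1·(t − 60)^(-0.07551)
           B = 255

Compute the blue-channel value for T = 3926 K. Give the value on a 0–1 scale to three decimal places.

t = 3926/100 = 39.26; the t ≤ 66 branch applies.
B = 138.5·ln(39.26 − 10) − 305.0 = 138.5·ln 29.26 − 305.0 = 138.5·3.3762 − 305.0 = 162.607.
On a 0–1 scale: 162.607/255 = 0.6377 → 0.638.

0.638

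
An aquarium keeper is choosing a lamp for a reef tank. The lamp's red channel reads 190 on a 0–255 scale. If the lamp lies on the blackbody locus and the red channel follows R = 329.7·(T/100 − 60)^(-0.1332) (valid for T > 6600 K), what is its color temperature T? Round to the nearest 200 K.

12200 K

(t − 60)^(-0.1332) = 190/329.7 = 0.57628.
t − 60 = 0.57628^(1/-0.1332) = 0.57628^(-7.508) = 62.667, so t = 122.667.
T = 100·t = 12267 K → 12200 K to the nearest 200 K.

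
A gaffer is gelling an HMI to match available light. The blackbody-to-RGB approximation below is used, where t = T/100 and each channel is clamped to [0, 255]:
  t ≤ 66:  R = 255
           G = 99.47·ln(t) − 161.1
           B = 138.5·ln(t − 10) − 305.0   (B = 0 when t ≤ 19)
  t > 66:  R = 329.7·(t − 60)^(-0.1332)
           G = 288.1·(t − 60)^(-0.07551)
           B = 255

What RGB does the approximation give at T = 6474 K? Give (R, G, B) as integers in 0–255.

(255, 254, 249)

t = 6474/100 = 64.74; the t ≤ 66 branch applies.
R = 255 by definition for t ≤ 66.
G = 99.47·ln 64.74 − 161.1 = 99.47·4.1704 − 161.1 = 253.728.
B = 138.5·ln(64.74 − 10) − 305.0 = 138.5·ln 54.74 − 305.0 = 138.5·4.0026 − 305.0 = 249.359.
Rounded: (255, 254, 249).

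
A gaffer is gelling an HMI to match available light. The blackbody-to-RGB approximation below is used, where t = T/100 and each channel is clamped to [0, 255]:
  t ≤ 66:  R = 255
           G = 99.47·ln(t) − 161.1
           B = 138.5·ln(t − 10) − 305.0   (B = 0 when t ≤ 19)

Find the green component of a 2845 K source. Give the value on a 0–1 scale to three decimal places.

0.674

t = 2845/100 = 28.45; the t ≤ 66 branch applies.
G = 99.47·ln 28.45 − 161.1 = 99.47·3.3481 − 161.1 = 171.940.
On a 0–1 scale: 171.940/255 = 0.6743 → 0.674.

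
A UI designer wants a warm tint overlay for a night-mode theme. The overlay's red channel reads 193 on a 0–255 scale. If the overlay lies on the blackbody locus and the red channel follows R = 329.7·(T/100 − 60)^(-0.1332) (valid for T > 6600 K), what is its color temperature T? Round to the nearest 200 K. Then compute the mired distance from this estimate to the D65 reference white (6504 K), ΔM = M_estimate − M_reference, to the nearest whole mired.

(t − 60)^(-0.1332) = 193/329.7 = 0.58538.
t − 60 = 0.58538^(1/-0.1332) = 0.58538^(-7.508) = 55.713, so t = 115.713.
T = 100·t = 11571 K → 11600 K to the nearest 200 K.
M_estimate = 10⁶/11600 = 86.21; M_reference = 10⁶/6504 = 153.75.
ΔM = 86.21 − 153.75 = -67.54 → -68 mireds.

-68 mireds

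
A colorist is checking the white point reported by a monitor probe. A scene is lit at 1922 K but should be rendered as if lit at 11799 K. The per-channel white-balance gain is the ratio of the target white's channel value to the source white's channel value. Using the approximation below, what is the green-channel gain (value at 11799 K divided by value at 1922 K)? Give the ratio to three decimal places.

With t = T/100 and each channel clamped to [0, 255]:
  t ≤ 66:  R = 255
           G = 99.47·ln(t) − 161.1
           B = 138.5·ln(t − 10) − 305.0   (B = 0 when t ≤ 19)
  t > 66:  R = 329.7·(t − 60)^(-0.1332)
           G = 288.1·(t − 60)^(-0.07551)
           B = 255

1.595

At 1922 K (t = 19.22):
  G = 99.47·ln 19.22 − 161.1 = 99.47·2.9560 − 161.1 = 132.928.
At 11799 K (t = 117.99):
  G = 288.1·(117.99 − 60)^(-0.07551) = 288.1·57.99^(-0.07551) = 288.1·0.73595 = 212.028.
Gain = 212.028 / 132.928 = 1.5951 → 1.595.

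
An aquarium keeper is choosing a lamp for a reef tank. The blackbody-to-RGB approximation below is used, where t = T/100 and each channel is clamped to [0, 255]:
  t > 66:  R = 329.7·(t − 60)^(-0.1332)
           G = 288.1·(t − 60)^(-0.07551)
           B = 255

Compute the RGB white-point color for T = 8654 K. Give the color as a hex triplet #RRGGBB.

t = 8654/100 = 86.54; the t > 66 branch applies.
R = 329.7·(86.54 − 60)^(-0.1332) = 329.7·26.54^(-0.1332) = 329.7·0.64615 = 213.037.
G = 288.1·(86.54 − 60)^(-0.07551) = 288.1·26.54^(-0.07551) = 288.1·0.78069 = 224.918.
B = 255 by definition for t > 66.
Rounded: (213, 225, 255).
In hex: #D5E1FF.

#D5E1FF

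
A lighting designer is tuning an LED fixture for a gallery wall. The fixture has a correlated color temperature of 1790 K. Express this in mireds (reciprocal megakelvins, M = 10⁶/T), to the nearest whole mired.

559 mireds

M = 10⁶ / 1790 = 558.659 → 559 mireds.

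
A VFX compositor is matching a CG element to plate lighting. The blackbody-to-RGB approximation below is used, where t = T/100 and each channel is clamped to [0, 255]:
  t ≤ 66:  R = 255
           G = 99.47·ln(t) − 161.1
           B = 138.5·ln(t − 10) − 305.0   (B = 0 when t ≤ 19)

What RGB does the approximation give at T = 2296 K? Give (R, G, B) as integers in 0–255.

(255, 151, 50)

t = 2296/100 = 22.96; the t ≤ 66 branch applies.
R = 255 by definition for t ≤ 66.
G = 99.47·ln 22.96 − 161.1 = 99.47·3.1338 − 161.1 = 150.614.
B = 138.5·ln(22.96 − 10) − 305.0 = 138.5·ln 12.96 − 305.0 = 138.5·2.5619 − 305.0 = 49.819.
Rounded: (255, 151, 50).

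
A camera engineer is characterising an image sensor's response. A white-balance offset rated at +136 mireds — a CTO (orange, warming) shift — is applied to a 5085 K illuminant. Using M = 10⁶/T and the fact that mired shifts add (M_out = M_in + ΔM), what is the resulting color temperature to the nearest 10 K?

M_in = 10⁶/5085 = 196.66 mireds.
M_out = 196.66 + (+136) = 332.66 mireds.
T_out = 10⁶/332.66 = 3006.1 K → 3010 K.

3010 K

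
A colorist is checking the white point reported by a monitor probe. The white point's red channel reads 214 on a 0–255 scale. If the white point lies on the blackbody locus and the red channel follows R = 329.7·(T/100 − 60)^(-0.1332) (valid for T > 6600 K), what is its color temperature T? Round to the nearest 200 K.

8600 K

(t − 60)^(-0.1332) = 214/329.7 = 0.64907.
t − 60 = 0.64907^(1/-0.1332) = 0.64907^(-7.508) = 25.657, so t = 85.657.
T = 100·t = 8566 K → 8600 K to the nearest 200 K.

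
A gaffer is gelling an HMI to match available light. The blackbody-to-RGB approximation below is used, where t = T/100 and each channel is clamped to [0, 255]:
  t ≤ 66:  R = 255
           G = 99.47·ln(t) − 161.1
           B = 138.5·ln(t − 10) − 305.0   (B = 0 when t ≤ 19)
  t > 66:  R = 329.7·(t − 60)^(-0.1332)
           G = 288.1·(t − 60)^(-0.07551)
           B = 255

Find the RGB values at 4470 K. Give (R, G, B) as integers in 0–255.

t = 4470/100 = 44.7; the t ≤ 66 branch applies.
R = 255 by definition for t ≤ 66.
G = 99.47·ln 44.7 − 161.1 = 99.47·3.8000 − 161.1 = 216.883.
B = 138.5·ln(44.7 − 10) − 305.0 = 138.5·ln 34.7 − 305.0 = 138.5·3.5467 − 305.0 = 186.223.
Rounded: (255, 217, 186).

(255, 217, 186)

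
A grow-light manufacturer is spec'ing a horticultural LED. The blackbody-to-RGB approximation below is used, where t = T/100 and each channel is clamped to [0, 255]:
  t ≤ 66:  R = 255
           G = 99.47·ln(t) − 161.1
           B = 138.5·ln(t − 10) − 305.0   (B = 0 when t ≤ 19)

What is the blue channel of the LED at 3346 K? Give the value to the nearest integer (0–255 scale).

132

t = 3346/100 = 33.46; the t ≤ 66 branch applies.
B = 138.5·ln(33.46 − 10) − 305.0 = 138.5·ln 23.46 − 305.0 = 138.5·3.1553 − 305.0 = 132.009.
Rounded: 132.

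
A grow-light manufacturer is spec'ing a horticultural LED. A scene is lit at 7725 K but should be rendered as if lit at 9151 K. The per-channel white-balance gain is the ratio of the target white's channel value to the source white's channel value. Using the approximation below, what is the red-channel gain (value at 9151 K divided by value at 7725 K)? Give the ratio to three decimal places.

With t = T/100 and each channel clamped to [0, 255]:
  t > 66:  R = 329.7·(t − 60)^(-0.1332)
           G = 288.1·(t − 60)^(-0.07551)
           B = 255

0.923

At 7725 K (t = 77.25):
  R = 329.7·(77.25 − 60)^(-0.1332) = 329.7·17.25^(-0.1332) = 329.7·0.68432 = 225.621.
At 9151 K (t = 91.51):
  R = 329.7·(91.51 − 60)^(-0.1332) = 329.7·31.51^(-0.1332) = 329.7·0.63155 = 208.222.
Gain = 208.222 / 225.621 = 0.9229 → 0.923.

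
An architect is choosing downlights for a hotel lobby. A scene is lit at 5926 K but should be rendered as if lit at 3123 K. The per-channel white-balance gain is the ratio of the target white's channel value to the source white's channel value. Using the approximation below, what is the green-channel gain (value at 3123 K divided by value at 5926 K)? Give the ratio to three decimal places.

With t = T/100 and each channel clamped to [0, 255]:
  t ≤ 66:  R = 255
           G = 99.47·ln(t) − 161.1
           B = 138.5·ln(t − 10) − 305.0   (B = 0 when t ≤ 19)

At 5926 K (t = 59.26):
  G = 99.47·ln 59.26 − 161.1 = 99.47·4.0819 − 161.1 = 244.930.
At 3123 K (t = 31.23):
  G = 99.47·ln 31.23 − 161.1 = 99.47·3.4414 − 161.1 = 181.214.
Gain = 181.214 / 244.930 = 0.7399 → 0.740.

0.740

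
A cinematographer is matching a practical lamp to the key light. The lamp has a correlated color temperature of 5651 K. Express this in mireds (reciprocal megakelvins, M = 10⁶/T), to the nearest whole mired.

M = 10⁶ / 5651 = 176.960 → 177 mireds.

177 mireds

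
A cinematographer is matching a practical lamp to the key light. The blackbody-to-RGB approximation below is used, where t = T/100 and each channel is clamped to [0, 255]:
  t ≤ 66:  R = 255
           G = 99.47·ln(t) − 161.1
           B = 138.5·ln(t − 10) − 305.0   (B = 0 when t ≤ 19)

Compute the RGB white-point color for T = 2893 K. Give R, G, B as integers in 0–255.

R=255, G=174, B=102

t = 2893/100 = 28.93; the t ≤ 66 branch applies.
R = 255 by definition for t ≤ 66.
G = 99.47·ln 28.93 − 161.1 = 99.47·3.3649 − 161.1 = 173.605.
B = 138.5·ln(28.93 − 10) − 305.0 = 138.5·ln 18.93 − 305.0 = 138.5·2.9407 − 305.0 = 102.294.
Rounded: (255, 174, 102).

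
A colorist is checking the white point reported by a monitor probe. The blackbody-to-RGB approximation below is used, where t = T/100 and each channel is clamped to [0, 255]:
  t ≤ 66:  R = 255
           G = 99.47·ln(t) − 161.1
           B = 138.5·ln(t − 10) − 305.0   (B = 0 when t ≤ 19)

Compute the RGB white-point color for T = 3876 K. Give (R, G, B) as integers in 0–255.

t = 3876/100 = 38.76; the t ≤ 66 branch applies.
R = 255 by definition for t ≤ 66.
G = 99.47·ln 38.76 − 161.1 = 99.47·3.6574 − 161.1 = 202.700.
B = 138.5·ln(38.76 − 10) − 305.0 = 138.5·ln 28.76 − 305.0 = 138.5·3.3590 − 305.0 = 160.219.
Rounded: (255, 203, 160).

(255, 203, 160)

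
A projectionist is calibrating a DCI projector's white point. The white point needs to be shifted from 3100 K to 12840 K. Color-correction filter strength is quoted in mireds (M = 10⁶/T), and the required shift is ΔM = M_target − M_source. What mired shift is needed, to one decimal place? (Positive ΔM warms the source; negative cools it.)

-244.7 mireds

M_source = 10⁶/3100 = 322.581; M_target = 10⁶/12840 = 77.882.
ΔM = 77.882 − 322.581 = -244.699 → -244.7 mireds, a cooling shift.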